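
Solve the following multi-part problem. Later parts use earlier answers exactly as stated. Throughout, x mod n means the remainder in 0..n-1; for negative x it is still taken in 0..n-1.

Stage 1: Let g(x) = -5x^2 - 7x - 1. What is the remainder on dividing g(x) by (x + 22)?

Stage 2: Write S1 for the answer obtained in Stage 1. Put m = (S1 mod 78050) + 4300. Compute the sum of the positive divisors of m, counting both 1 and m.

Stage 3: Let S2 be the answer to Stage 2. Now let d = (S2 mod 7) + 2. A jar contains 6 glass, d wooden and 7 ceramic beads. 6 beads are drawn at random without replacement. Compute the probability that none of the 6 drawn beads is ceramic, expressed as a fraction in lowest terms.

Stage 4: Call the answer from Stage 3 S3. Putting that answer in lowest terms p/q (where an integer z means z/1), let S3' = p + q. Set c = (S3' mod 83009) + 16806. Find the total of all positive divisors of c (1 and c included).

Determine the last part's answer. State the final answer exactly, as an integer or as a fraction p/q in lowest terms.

Stage 1: remainder = value at the root: -5*(-22)^2 - 7*(-22)^1 - 1 = (-2420) + (154) + (-1) = -2267; answer -2267
Stage 2: S1 = -2267; m = 80083; 80083 = 53 * 1511; sigma = (1 + 53) * (1 + 1511) = 54 * 1512 = 81648; answer 81648
Stage 3: S2 = 81648; d = 2; total draws C(15,6) = 5005; favorable C(8,6) = 28; P = 4/715; answer 4/715
Stage 4: S3 = 4/715; threaded value p + q = 719; c = 17525; 17525 = 5^2 * 701; sigma = (1 + 5 + 25) * (1 + 701) = 31 * 702 = 21762; answer 21762

21762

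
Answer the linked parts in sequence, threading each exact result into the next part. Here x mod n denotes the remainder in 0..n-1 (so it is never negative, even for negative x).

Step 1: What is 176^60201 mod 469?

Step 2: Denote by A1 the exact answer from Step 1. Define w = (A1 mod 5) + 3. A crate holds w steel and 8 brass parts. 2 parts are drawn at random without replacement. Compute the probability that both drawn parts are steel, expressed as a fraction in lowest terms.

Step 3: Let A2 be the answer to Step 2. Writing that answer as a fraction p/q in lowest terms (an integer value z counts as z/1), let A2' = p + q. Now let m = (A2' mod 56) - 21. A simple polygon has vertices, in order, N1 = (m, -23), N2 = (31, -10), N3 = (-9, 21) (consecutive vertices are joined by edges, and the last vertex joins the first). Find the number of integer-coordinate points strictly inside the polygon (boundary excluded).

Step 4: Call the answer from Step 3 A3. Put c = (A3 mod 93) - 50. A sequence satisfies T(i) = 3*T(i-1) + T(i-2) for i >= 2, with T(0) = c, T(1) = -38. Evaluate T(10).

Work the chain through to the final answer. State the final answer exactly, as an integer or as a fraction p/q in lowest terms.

-1731566

Step 1: squarings mod 469: 176^1=176, 176^2=22, 176^4=15, 176^8=225, 176^16=442, 176^32=260, 176^64=64, 176^128=344, 176^256=148, 176^512=330, 176^1024=92, 176^2048=22, 176^4096=15, 176^8192=225, 176^16384=442, 176^32768=260; 176^60201 = 176^1 * 176^8 * 176^32 * 176^256 * 176^512 * 176^2048 * 176^8192 * 176^16384 * 176^32768 = 204 (mod 469); answer 204
Step 2: A1 = 204; w = 7; total draws C(15,2) = 105; favorable C(7,2) = 21; P = 1/5; answer 1/5
Step 3: A2 = 1/5; threaded value p + q = 6; m = -15; cross terms: (-15*-10 - 31*-23)=863, (31*21 - -9*-10)=561, (-9*-23 - -15*21)=522; twice the area = |1946| = 1946; area = 973; boundary points = 1 + 1 + 2 = 4; strictly interior points = area - boundary/2 + 1 = 972; answer 972
Step 4: A3 = 972; c = -8; T(2) = 3*(-38) + 1*(-8) = -122; iterating: T(2)=-122, T(3)=-404, T(4)=-1334, T(5)=-4406, T(6)=-14552, T(7)=-48062, T(8)=-158738, T(9)=-524276, T(10)=-1731566; answer -1731566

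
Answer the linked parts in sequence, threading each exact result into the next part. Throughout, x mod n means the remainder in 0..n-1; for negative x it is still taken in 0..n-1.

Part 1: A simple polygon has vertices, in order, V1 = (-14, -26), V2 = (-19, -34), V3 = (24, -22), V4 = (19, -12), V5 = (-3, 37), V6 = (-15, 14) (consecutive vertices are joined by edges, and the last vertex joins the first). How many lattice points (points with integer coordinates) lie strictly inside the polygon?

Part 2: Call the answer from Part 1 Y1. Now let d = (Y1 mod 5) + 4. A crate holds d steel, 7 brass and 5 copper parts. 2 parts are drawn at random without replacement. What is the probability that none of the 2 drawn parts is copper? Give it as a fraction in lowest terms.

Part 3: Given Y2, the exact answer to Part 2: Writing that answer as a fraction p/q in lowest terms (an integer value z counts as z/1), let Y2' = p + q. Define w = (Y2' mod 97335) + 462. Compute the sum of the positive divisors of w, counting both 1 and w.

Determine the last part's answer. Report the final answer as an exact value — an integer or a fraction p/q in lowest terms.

Part 1: cross terms: (-14*-34 - -19*-26)=-18, (-19*-22 - 24*-34)=1234, (24*-12 - 19*-22)=130, (19*37 - -3*-12)=667, (-3*14 - -15*37)=513, (-15*-26 - -14*14)=586; twice the area = |3112| = 3112; area = 1556; boundary points = 1 + 1 + 5 + 1 + 1 + 1 = 10; strictly interior points = area - boundary/2 + 1 = 1552; answer 1552
Part 2: Y1 = 1552; d = 6; total draws C(18,2) = 153; favorable C(13,2) = 78; P = 26/51; answer 26/51
Part 3: Y2 = 26/51; threaded value p + q = 77; w = 539; 539 = 7^2 * 11; sigma = (1 + 7 + 49) * (1 + 11) = 57 * 12 = 684; answer 684

684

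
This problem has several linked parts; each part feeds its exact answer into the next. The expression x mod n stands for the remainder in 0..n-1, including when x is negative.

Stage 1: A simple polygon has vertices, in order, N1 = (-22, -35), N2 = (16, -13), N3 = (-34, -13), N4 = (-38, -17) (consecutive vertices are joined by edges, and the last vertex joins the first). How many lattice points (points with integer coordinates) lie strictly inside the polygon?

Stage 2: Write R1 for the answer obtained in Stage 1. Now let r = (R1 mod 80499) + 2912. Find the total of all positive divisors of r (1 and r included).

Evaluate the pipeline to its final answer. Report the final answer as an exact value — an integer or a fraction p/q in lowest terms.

Stage 1: cross terms: (-22*-13 - 16*-35)=846, (16*-13 - -34*-13)=-650, (-34*-17 - -38*-13)=84, (-38*-35 - -22*-17)=956; twice the area = |1236| = 1236; area = 618; boundary points = 2 + 50 + 4 + 2 = 58; strictly interior points = area - boundary/2 + 1 = 590; answer 590
Stage 2: R1 = 590; r = 3502; 3502 = 2 * 17 * 103; sigma = (1 + 2) * (1 + 17) * (1 + 103) = 3 * 18 * 104 = 5616; answer 5616

5616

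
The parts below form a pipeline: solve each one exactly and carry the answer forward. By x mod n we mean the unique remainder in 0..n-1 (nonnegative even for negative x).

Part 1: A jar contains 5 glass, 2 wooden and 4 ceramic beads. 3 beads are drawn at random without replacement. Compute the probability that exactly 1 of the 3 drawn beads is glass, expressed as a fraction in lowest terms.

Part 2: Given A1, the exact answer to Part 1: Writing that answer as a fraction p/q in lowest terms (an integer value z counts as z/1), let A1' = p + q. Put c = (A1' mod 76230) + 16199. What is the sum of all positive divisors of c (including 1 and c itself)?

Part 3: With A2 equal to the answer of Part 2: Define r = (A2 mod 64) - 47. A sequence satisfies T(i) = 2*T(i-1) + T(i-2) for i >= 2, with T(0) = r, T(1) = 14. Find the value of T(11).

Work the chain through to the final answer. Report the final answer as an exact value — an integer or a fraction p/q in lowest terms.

-31392

Part 1: total draws C(11,3) = 165; favorable C(5,1)*C(6,2) = 75; P = 5/11; answer 5/11
Part 2: A1 = 5/11; threaded value p + q = 16; c = 16215; 16215 = 3 * 5 * 23 * 47; sigma = (1 + 3) * (1 + 5) * (1 + 23) * (1 + 47) = 4 * 6 * 24 * 48 = 27648; answer 27648
Part 3: A2 = 27648; r = -47; T(2) = 2*(14) + 1*(-47) = -19; iterating: T(2)=-19, T(3)=-24, T(4)=-67, T(5)=-158, T(6)=-383, T(7)=-924, T(8)=-2231, T(9)=-5386, T(10)=-13003, T(11)=-31392; answer -31392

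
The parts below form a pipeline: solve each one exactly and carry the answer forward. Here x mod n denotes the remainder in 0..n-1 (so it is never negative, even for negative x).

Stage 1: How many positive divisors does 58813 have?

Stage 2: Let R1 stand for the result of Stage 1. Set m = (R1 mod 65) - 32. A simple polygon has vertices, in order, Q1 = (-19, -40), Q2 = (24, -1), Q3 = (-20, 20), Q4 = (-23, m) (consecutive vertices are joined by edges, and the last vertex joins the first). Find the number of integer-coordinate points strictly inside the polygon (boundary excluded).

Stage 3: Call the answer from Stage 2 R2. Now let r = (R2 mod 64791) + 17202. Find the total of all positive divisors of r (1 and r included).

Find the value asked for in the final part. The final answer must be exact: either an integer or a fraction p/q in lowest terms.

27936

Stage 1: 58813 = 103 * 571; number of divisors = (1+1) * (1+1) = 4; answer 4
Stage 2: R1 = 4; m = -28; cross terms: (-19*-1 - 24*-40)=979, (24*20 - -20*-1)=460, (-20*-28 - -23*20)=1020, (-23*-40 - -19*-28)=388; twice the area = |2847| = 2847; area = 2847/2; boundary points = 1 + 1 + 3 + 4 = 9; strictly interior points = area - boundary/2 + 1 = 1420; answer 1420
Stage 3: R2 = 1420; r = 18622; 18622 = 2 * 9311; sigma = (1 + 2) * (1 + 9311) = 3 * 9312 = 27936; answer 27936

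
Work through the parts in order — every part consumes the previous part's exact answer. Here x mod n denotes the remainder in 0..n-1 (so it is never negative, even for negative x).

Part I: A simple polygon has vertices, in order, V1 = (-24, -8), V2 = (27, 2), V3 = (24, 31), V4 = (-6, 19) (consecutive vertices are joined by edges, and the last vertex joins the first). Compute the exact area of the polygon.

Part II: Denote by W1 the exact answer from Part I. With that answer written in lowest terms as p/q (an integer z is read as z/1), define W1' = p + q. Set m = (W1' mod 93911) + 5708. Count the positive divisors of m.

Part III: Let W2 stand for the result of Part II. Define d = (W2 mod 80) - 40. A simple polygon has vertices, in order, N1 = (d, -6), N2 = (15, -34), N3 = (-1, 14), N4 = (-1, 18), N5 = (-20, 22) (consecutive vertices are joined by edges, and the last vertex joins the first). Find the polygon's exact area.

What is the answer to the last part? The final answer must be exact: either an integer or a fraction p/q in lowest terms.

Part I: cross terms: (-24*2 - 27*-8)=168, (27*31 - 24*2)=789, (24*19 - -6*31)=642, (-6*-8 - -24*19)=504; twice the area = |2103| = 2103; area = 2103/2; answer 2103/2
Part II: W1 = 2103/2; threaded value p + q = 2105; m = 7813; 7813 = 13 * 601; number of divisors = (1+1) * (1+1) = 4; answer 4
Part III: W2 = 4; d = -36; cross terms: (-36*-34 - 15*-6)=1314, (15*14 - -1*-34)=176, (-1*18 - -1*14)=-4, (-1*22 - -20*18)=338, (-20*-6 - -36*22)=912; twice the area = |2736| = 2736; area = 1368; answer 1368

1368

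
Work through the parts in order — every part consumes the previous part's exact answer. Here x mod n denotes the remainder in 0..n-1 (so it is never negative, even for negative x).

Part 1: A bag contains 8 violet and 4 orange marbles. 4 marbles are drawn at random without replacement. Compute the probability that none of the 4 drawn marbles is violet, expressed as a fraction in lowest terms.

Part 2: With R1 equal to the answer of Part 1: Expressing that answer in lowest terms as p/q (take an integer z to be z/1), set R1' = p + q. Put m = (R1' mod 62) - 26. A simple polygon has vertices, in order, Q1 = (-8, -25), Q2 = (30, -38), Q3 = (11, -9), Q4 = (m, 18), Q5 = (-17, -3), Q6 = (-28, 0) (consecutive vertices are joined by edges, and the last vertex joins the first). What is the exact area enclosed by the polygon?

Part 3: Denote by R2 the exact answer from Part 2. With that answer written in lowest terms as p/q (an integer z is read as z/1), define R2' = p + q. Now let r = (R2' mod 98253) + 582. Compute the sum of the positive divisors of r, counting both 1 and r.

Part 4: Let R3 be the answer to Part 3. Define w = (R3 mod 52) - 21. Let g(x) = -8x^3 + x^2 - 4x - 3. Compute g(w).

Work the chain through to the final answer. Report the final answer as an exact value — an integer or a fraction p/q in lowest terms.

10810

Part 1: total draws C(12,4) = 495; favorable C(4,4) = 1; P = 1/495; answer 1/495
Part 2: R1 = 1/495; threaded value p + q = 496; m = -26; cross terms: (-8*-38 - 30*-25)=1054, (30*-9 - 11*-38)=148, (11*18 - -26*-9)=-36, (-26*-3 - -17*18)=384, (-17*0 - -28*-3)=-84, (-28*-25 - -8*0)=700; twice the area = |2166| = 2166; area = 1083; answer 1083
Part 3: R2 = 1083; threaded value p + q = 1084; r = 1666; 1666 = 2 * 7^2 * 17; sigma = (1 + 2) * (1 + 7 + 49) * (1 + 17) = 3 * 57 * 18 = 3078; answer 3078
Part 4: R3 = 3078; w = -11; -8*(-11)^3 + 1*(-11)^2 - 4*(-11)^1 - 3 = (10648) + (121) + (44) + (-3) = 10810; answer 10810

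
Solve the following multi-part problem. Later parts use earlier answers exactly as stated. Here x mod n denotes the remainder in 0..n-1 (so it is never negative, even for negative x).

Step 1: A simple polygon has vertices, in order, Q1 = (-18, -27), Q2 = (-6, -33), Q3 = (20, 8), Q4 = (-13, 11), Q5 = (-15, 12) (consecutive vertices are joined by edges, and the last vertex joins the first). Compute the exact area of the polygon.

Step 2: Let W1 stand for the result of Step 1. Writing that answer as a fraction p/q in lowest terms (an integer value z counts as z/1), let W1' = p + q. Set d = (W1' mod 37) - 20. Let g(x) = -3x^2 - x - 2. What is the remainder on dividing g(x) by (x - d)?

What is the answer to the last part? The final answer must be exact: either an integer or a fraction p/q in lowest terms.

Step 1: cross terms: (-18*-33 - -6*-27)=432, (-6*8 - 20*-33)=612, (20*11 - -13*8)=324, (-13*12 - -15*11)=9, (-15*-27 - -18*12)=621; twice the area = |1998| = 1998; area = 999; answer 999
Step 2: W1 = 999; threaded value p + q = 1000; d = -19; remainder = value at the root: -3*(-19)^2 - 1*(-19)^1 - 2 = (-1083) + (19) + (-2) = -1066; answer -1066

-1066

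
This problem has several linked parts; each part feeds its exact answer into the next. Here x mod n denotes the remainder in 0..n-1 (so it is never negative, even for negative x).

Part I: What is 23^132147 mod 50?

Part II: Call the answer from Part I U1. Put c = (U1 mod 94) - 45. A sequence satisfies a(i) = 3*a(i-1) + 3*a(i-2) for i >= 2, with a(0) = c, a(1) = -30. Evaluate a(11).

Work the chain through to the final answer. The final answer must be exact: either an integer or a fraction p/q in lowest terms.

Part I: squarings mod 50: 23^1=23, 23^2=29, 23^4=41, 23^8=31, 23^16=11, 23^32=21, 23^64=41, 23^128=31, 23^256=11, 23^512=21, 23^1024=41, 23^2048=31, 23^4096=11, 23^8192=21, 23^16384=41, 23^32768=31, 23^65536=11, 23^131072=21; 23^132147 = 23^1 * 23^2 * 23^16 * 23^32 * 23^1024 * 23^131072 = 47 (mod 50); answer 47
Part II: U1 = 47; c = 2; a(2) = 3*(-30) + 3*(2) = -84; iterating: a(2)=-84, a(3)=-342, a(4)=-1278, a(5)=-4860, a(6)=-18414, a(7)=-69822, a(8)=-264708, a(9)=-1003590, a(10)=-3804894, a(11)=-14425452; answer -14425452

-14425452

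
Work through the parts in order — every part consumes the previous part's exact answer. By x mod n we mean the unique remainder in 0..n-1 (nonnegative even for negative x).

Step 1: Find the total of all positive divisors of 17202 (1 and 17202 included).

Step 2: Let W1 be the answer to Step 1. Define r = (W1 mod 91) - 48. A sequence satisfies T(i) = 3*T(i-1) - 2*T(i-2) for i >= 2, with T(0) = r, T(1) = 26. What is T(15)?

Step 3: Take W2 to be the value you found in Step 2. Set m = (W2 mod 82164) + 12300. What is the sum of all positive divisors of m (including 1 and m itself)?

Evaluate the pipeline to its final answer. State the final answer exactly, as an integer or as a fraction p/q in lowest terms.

89832

Step 1: 17202 = 2 * 3 * 47 * 61; sigma = (1 + 2) * (1 + 3) * (1 + 47) * (1 + 61) = 3 * 4 * 48 * 62 = 35712; answer 35712
Step 2: W1 = 35712; r = -8; T(2) = 3*(26) - 2*(-8) = 94; iterating: T(2)=94, T(3)=230, T(4)=502, T(5)=1046, T(6)=2134, T(7)=4310, T(8)=8662, T(9)=17366, T(10)=34774, T(11)=69590, T(12)=139222, T(13)=278486, T(14)=557014, T(15)=1114070; answer 1114070
Step 3: W2 = 1114070; m = 58238; 58238 = 2 * 37 * 787; sigma = (1 + 2) * (1 + 37) * (1 + 787) = 3 * 38 * 788 = 89832; answer 89832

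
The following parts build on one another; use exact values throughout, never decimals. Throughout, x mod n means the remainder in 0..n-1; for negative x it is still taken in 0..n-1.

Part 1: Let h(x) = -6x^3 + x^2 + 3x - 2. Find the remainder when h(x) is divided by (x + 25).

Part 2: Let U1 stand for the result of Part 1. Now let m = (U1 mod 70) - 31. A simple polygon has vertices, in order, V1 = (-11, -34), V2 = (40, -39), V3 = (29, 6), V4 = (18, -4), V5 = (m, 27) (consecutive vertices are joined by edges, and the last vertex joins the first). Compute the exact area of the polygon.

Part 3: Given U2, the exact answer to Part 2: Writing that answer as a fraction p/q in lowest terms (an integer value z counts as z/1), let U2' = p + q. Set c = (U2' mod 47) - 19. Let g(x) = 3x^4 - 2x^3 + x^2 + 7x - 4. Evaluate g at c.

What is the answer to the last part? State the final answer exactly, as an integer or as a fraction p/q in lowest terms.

565505

Part 1: remainder = value at the root: -6*(-25)^3 + 1*(-25)^2 + 3*(-25)^1 - 2 = (93750) + (625) + (-75) + (-2) = 94298; answer 94298
Part 2: U1 = 94298; m = -23; cross terms: (-11*-39 - 40*-34)=1789, (40*6 - 29*-39)=1371, (29*-4 - 18*6)=-224, (18*27 - -23*-4)=394, (-23*-34 - -11*27)=1079; twice the area = |4409| = 4409; area = 4409/2; answer 4409/2
Part 3: U2 = 4409/2; threaded value p + q = 4411; c = 21; 3*(21)^4 - 2*(21)^3 + 1*(21)^2 + 7*(21)^1 - 4 = (583443) + (-18522) + (441) + (147) + (-4) = 565505; answer 565505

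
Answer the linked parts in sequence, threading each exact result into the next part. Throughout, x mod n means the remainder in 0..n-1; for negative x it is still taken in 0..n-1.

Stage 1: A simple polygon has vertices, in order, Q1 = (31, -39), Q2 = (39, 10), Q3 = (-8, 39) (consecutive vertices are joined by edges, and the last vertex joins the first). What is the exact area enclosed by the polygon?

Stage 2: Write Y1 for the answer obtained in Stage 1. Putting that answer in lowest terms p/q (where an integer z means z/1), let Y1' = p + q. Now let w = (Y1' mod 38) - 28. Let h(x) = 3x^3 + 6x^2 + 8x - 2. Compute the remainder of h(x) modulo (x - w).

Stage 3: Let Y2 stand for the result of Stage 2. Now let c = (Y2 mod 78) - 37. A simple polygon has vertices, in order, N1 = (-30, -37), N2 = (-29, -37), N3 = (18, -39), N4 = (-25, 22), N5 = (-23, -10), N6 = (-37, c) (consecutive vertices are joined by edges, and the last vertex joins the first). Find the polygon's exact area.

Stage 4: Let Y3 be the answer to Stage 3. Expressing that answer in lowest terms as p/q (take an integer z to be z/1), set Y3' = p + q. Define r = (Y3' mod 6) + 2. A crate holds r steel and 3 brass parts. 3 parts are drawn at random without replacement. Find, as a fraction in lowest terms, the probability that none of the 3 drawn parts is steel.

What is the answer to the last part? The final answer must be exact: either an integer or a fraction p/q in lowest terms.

1/20

Stage 1: cross terms: (31*10 - 39*-39)=1831, (39*39 - -8*10)=1601, (-8*-39 - 31*39)=-897; twice the area = |2535| = 2535; area = 2535/2; answer 2535/2
Stage 2: Y1 = 2535/2; threaded value p + q = 2537; w = 1; remainder = value at the root: 3*(1)^3 + 6*(1)^2 + 8*(1)^1 - 2 = (3) + (6) + (8) + (-2) = 15; answer 15
Stage 3: Y2 = 15; c = -22; cross terms: (-30*-37 - -29*-37)=37, (-29*-39 - 18*-37)=1797, (18*22 - -25*-39)=-579, (-25*-10 - -23*22)=756, (-23*-22 - -37*-10)=136, (-37*-37 - -30*-22)=709; twice the area = |2856| = 2856; area = 1428; answer 1428
Stage 4: Y3 = 1428; threaded value p + q = 1429; r = 3; total draws C(6,3) = 20; favorable C(3,3) = 1; P = 1/20; answer 1/20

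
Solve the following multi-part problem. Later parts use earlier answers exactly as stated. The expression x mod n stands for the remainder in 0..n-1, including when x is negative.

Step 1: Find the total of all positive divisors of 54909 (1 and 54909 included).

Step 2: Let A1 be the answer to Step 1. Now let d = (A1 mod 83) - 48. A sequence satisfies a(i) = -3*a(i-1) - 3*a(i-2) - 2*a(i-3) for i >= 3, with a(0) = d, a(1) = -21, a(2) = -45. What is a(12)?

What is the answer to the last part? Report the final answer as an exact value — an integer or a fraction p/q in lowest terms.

-72332

Step 1: 54909 = 3^2 * 6101; sigma = (1 + 3 + 9) * (1 + 6101) = 13 * 6102 = 79326; answer 79326
Step 2: A1 = 79326; d = 13; a(3) = -3*(-45) - 3*(-21) - 2*(13) = 172; iterating: a(3)=172, a(4)=-339, a(5)=591, a(6)=-1100, a(7)=2205, a(8)=-4497, a(9)=9076, a(10)=-18147, a(11)=36207, a(12)=-72332; answer -72332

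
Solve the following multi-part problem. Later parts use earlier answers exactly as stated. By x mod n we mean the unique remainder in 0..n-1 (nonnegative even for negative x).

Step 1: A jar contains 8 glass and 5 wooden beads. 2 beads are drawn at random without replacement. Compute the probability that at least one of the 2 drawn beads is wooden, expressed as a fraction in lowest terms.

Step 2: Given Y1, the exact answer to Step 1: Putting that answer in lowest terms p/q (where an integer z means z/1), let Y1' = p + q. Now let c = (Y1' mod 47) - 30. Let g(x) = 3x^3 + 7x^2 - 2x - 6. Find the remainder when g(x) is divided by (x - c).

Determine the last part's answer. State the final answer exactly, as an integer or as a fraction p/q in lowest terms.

-5388

Step 1: total draws C(13,2) = 78; complement C(8,2) = 28; favorable 78 - 28 = 50; P = 25/39; answer 25/39
Step 2: Y1 = 25/39; threaded value p + q = 64; c = -13; remainder = value at the root: 3*(-13)^3 + 7*(-13)^2 - 2*(-13)^1 - 6 = (-6591) + (1183) + (26) + (-6) = -5388; answer -5388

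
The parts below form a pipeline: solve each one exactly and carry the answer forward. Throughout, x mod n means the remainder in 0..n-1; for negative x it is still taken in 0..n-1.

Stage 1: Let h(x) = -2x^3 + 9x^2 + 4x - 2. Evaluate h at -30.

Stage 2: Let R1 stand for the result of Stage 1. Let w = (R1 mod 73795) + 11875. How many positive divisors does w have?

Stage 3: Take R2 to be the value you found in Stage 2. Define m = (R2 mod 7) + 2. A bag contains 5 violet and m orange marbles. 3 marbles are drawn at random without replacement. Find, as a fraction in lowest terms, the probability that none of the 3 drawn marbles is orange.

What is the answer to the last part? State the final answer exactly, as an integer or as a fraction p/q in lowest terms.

Stage 1: -2*(-30)^3 + 9*(-30)^2 + 4*(-30)^1 - 2 = (54000) + (8100) + (-120) + (-2) = 61978; answer 61978
Stage 2: R1 = 61978; w = 73853; 73853 = 13^2 * 19 * 23; number of divisors = (2+1) * (1+1) * (1+1) = 12; answer 12
Stage 3: R2 = 12; m = 7; total draws C(12,3) = 220; favorable C(5,3) = 10; P = 1/22; answer 1/22

1/22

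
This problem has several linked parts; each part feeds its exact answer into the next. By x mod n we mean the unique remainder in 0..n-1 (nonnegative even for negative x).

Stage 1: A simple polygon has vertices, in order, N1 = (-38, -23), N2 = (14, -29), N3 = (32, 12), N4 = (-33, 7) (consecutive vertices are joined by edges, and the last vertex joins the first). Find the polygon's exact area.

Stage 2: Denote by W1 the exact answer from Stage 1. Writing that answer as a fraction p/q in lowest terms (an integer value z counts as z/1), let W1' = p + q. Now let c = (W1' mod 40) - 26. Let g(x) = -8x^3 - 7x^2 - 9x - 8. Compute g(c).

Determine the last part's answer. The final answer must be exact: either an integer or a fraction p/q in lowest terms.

Stage 1: cross terms: (-38*-29 - 14*-23)=1424, (14*12 - 32*-29)=1096, (32*7 - -33*12)=620, (-33*-23 - -38*7)=1025; twice the area = |4165| = 4165; area = 4165/2; answer 4165/2
Stage 2: W1 = 4165/2; threaded value p + q = 4167; c = -19; -8*(-19)^3 - 7*(-19)^2 - 9*(-19)^1 - 8 = (54872) + (-2527) + (171) + (-8) = 52508; answer 52508

52508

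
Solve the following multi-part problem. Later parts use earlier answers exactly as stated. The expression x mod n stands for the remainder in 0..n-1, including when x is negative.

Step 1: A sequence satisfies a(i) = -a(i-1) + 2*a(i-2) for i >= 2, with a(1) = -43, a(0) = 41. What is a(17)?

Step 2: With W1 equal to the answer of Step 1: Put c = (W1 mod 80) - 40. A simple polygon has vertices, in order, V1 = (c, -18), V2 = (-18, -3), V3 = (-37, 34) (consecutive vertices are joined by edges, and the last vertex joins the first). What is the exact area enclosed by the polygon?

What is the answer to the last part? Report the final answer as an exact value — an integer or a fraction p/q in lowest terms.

875

Step 1: a(2) = -1*(-43) + 2*(41) = 125; iterating: a(2)=125, a(3)=-211, a(4)=461, a(5)=-883, a(6)=1805, a(7)=-3571, a(8)=7181, a(9)=-14323, a(10)=28685, a(11)=-57331, a(12)=114701, a(13)=-229363, a(14)=458765, a(15)=-917491, a(16)=1835021, a(17)=-3670003; answer -3670003
Step 2: W1 = -3670003; c = 37; cross terms: (37*-3 - -18*-18)=-435, (-18*34 - -37*-3)=-723, (-37*-18 - 37*34)=-592; twice the area = |-1750| = 1750; area = 875; answer 875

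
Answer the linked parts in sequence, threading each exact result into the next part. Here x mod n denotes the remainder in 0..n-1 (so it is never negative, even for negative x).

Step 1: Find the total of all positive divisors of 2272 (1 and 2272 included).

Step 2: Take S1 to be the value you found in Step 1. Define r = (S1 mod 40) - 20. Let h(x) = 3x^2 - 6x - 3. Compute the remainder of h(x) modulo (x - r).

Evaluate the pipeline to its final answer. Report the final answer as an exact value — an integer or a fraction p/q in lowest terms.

Step 1: 2272 = 2^5 * 71; sigma = (1 + 2 + 4 + 8 + 16 + 32) * (1 + 71) = 63 * 72 = 4536; answer 4536
Step 2: S1 = 4536; r = -4; remainder = value at the root: 3*(-4)^2 - 6*(-4)^1 - 3 = (48) + (24) + (-3) = 69; answer 69

69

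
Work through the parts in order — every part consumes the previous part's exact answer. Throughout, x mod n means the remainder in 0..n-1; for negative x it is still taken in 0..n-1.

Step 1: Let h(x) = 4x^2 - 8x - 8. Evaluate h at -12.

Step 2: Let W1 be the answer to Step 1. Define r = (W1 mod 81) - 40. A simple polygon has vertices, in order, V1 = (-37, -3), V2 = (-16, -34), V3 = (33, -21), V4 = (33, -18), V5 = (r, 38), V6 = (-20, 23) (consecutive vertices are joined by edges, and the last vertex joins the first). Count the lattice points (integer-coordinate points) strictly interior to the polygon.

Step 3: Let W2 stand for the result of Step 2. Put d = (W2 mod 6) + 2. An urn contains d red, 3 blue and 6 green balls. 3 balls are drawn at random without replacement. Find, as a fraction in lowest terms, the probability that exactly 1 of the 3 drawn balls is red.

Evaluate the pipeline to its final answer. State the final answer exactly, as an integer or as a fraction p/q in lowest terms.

9/20

Step 1: 4*(-12)^2 - 8*(-12)^1 - 8 = (576) + (96) + (-8) = 664; answer 664
Step 2: W1 = 664; r = -24; cross terms: (-37*-34 - -16*-3)=1210, (-16*-21 - 33*-34)=1458, (33*-18 - 33*-21)=99, (33*38 - -24*-18)=822, (-24*23 - -20*38)=208, (-20*-3 - -37*23)=911; twice the area = |4708| = 4708; area = 2354; boundary points = 1 + 1 + 3 + 1 + 1 + 1 = 8; strictly interior points = area - boundary/2 + 1 = 2351; answer 2351
Step 3: W2 = 2351; d = 7; total draws C(16,3) = 560; favorable C(7,1)*C(9,2) = 252; P = 9/20; answer 9/20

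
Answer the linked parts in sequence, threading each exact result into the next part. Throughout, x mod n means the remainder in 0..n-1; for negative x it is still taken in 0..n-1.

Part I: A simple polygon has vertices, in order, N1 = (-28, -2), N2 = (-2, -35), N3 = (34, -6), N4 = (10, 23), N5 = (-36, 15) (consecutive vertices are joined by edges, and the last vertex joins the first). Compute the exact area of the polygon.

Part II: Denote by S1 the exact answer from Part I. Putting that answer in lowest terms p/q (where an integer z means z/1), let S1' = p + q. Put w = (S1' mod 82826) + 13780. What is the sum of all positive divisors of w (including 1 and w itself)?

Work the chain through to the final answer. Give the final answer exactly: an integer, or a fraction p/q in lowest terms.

32064

Part I: cross terms: (-28*-35 - -2*-2)=976, (-2*-6 - 34*-35)=1202, (34*23 - 10*-6)=842, (10*15 - -36*23)=978, (-36*-2 - -28*15)=492; twice the area = |4490| = 4490; area = 2245; answer 2245
Part II: S1 = 2245; threaded value p + q = 2246; w = 16026; 16026 = 2 * 3 * 2671; sigma = (1 + 2) * (1 + 3) * (1 + 2671) = 3 * 4 * 2672 = 32064; answer 32064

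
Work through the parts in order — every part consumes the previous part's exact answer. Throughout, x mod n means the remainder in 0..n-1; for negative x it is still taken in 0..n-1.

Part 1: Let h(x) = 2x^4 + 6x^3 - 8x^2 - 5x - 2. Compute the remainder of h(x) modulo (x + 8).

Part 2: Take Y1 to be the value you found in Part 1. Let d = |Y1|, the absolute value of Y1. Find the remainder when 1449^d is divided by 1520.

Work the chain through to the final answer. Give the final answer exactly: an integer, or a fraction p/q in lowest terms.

481

Part 1: remainder = value at the root: 2*(-8)^4 + 6*(-8)^3 - 8*(-8)^2 - 5*(-8)^1 - 2 = (8192) + (-3072) + (-512) + (40) + (-2) = 4646; answer 4646
Part 2: Y1 = 4646; d = 4646; squarings mod 1520: 1449^1=1449, 1449^2=481, 1449^4=321, 1449^8=1201, 1449^16=1441, 1449^32=161, 1449^64=81, 1449^128=481, 1449^256=321, 1449^512=1201, 1449^1024=1441, 1449^2048=161, 1449^4096=81; 1449^4646 = 1449^2 * 1449^4 * 1449^32 * 1449^512 * 1449^4096 = 481 (mod 1520); answer 481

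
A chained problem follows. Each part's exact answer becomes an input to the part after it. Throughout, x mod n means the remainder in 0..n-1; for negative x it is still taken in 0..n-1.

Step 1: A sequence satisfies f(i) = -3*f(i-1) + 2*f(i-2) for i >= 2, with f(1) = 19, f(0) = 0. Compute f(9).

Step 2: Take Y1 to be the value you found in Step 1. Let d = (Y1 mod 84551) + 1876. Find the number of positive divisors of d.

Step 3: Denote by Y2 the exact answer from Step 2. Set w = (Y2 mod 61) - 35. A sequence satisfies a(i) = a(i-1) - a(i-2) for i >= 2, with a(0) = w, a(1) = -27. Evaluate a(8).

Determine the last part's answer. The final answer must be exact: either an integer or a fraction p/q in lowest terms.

-4

Step 1: f(2) = -3*(19) + 2*(0) = -57; iterating: f(2)=-57, f(3)=209, f(4)=-741, f(5)=2641, f(6)=-9405, f(7)=33497, f(8)=-119301, f(9)=424897; answer 424897
Step 2: Y1 = 424897; d = 4018; 4018 = 2 * 7^2 * 41; number of divisors = (1+1) * (2+1) * (1+1) = 12; answer 12
Step 3: Y2 = 12; w = -23; a(2) = 1*(-27) - 1*(-23) = -4; iterating: a(2)=-4, a(3)=23, a(4)=27, a(5)=4, a(6)=-23, a(7)=-27, a(8)=-4; answer -4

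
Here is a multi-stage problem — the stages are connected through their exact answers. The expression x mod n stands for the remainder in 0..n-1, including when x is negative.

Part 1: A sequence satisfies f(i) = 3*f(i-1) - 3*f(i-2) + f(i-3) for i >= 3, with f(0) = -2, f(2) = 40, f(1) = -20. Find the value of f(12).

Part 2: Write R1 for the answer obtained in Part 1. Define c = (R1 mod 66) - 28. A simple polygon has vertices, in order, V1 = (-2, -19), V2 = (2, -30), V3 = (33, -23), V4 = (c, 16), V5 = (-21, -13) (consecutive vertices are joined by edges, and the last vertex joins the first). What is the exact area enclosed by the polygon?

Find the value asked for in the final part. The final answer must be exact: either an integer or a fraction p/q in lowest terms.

Part 1: f(3) = 3*(40) - 3*(-20) + 1*(-2) = 178; iterating: f(3)=178, f(4)=394, f(5)=688, f(6)=1060, f(7)=1510, f(8)=2038, f(9)=2644, f(10)=3328, f(11)=4090, f(12)=4930; answer 4930
Part 2: R1 = 4930; c = 18; cross terms: (-2*-30 - 2*-19)=98, (2*-23 - 33*-30)=944, (33*16 - 18*-23)=942, (18*-13 - -21*16)=102, (-21*-19 - -2*-13)=373; twice the area = |2459| = 2459; area = 2459/2; answer 2459/2

2459/2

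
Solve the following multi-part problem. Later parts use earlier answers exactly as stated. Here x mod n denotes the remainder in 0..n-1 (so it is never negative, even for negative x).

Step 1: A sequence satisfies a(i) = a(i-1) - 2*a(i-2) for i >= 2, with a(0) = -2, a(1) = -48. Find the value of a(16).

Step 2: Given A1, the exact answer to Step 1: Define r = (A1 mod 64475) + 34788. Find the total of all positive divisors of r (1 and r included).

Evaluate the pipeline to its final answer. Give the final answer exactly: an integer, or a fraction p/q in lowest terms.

125928

Step 1: a(2) = 1*(-48) - 2*(-2) = -44; iterating: a(2)=-44, a(3)=52, a(4)=140, a(5)=36, a(6)=-244, a(7)=-316, a(8)=172, a(9)=804, a(10)=460, a(11)=-1148, a(12)=-2068, a(13)=228, a(14)=4364, a(15)=3908, a(16)=-4820; answer -4820
Step 2: A1 = -4820; r = 94443; 94443 = 3 * 31481; sigma = (1 + 3) * (1 + 31481) = 4 * 31482 = 125928; answer 125928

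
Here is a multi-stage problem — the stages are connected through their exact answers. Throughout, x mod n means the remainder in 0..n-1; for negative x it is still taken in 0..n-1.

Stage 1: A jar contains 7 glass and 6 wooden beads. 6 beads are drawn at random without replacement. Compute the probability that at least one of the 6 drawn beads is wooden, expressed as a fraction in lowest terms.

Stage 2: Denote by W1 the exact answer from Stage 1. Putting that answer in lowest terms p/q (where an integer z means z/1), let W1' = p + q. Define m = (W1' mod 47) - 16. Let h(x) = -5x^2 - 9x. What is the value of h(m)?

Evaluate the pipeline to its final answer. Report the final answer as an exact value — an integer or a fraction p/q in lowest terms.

Stage 1: total draws C(13,6) = 1716; complement C(7,6) = 7; favorable 1716 - 7 = 1709; P = 1709/1716; answer 1709/1716
Stage 2: W1 = 1709/1716; threaded value p + q = 3425; m = 25; -5*(25)^2 - 9*(25)^1 = (-3125) + (-225) = -3350; answer -3350

-3350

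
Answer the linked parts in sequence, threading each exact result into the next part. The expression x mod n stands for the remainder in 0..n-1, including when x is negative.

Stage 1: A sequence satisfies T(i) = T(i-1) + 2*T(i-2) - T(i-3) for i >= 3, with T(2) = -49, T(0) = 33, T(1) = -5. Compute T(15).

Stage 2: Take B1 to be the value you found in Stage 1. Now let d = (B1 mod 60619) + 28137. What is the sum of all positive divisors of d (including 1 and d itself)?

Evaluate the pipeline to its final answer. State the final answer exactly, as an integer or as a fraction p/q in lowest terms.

Stage 1: T(3) = 1*(-49) + 2*(-5) - 1*(33) = -92; iterating: T(3)=-92, T(4)=-185, T(5)=-320, T(6)=-598, T(7)=-1053, T(8)=-1929, T(9)=-3437, T(10)=-6242, T(11)=-11187, T(12)=-20234, T(13)=-36366, T(14)=-65647, T(15)=-118145; answer -118145
Stage 2: B1 = -118145; d = 31230; 31230 = 2 * 3^2 * 5 * 347; sigma = (1 + 2) * (1 + 3 + 9) * (1 + 5) * (1 + 347) = 3 * 13 * 6 * 348 = 81432; answer 81432

81432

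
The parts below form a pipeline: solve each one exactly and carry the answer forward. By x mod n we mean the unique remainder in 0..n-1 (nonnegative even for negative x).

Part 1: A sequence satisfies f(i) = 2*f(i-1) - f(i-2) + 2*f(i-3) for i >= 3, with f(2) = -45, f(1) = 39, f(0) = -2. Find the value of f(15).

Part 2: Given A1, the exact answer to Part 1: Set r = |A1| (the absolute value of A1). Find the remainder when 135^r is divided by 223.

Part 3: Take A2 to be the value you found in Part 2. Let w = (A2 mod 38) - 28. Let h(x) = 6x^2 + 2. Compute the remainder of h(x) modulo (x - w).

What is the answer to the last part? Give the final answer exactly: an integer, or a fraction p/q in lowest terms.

Part 1: f(3) = 2*(-45) - 1*(39) + 2*(-2) = -133; iterating: f(3)=-133, f(4)=-143, f(5)=-243, f(6)=-609, f(7)=-1261, f(8)=-2399, f(9)=-4755, f(10)=-9633, f(11)=-19309, f(12)=-38495, f(13)=-76947, f(14)=-154017, f(15)=-308077; answer -308077
Part 2: A1 = -308077; r = 308077; squarings mod 223: 135^1=135, 135^2=162, 135^4=153, 135^8=217, 135^16=36, 135^32=181, 135^64=203, 135^128=177, 135^256=109, 135^512=62, 135^1024=53, 135^2048=133, 135^4096=72, 135^8192=55, 135^16384=126, 135^32768=43, 135^65536=65, 135^131072=211, 135^262144=144; 135^308077 = 135^1 * 135^4 * 135^8 * 135^32 * 135^64 * 135^256 * 135^512 * 135^4096 * 135^8192 * 135^32768 * 135^262144 = 138 (mod 223); answer 138
Part 3: A2 = 138; w = -4; remainder = value at the root: 6*(-4)^2 + 2 = (96) + (2) = 98; answer 98

98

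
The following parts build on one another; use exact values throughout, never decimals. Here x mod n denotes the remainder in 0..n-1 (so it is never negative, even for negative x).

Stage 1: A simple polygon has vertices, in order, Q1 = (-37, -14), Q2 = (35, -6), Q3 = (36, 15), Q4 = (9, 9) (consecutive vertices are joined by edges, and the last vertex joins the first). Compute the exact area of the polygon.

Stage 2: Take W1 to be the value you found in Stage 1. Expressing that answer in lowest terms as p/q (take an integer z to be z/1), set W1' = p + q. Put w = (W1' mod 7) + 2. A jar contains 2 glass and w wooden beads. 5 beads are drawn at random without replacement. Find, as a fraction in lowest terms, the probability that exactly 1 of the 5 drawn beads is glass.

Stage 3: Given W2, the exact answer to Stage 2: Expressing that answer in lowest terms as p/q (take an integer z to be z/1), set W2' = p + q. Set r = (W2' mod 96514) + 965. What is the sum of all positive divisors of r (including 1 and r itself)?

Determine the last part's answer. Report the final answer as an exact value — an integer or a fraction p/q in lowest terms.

2352

Stage 1: cross terms: (-37*-6 - 35*-14)=712, (35*15 - 36*-6)=741, (36*9 - 9*15)=189, (9*-14 - -37*9)=207; twice the area = |1849| = 1849; area = 1849/2; answer 1849/2
Stage 2: W1 = 1849/2; threaded value p + q = 1851; w = 5; total draws C(7,5) = 21; favorable C(2,1)*C(5,4) = 10; P = 10/21; answer 10/21
Stage 3: W2 = 10/21; threaded value p + q = 31; r = 996; 996 = 2^2 * 3 * 83; sigma = (1 + 2 + 4) * (1 + 3) * (1 + 83) = 7 * 4 * 84 = 2352; answer 2352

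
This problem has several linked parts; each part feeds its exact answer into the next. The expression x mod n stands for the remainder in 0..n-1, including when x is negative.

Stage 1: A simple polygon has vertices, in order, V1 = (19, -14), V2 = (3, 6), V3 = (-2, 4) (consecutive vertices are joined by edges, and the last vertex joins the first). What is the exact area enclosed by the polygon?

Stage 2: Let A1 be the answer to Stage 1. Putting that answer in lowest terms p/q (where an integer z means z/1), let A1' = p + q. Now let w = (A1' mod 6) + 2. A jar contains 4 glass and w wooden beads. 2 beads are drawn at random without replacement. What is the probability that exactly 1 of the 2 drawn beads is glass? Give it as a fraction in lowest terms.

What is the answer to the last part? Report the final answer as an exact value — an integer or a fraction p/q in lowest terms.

4/7

Stage 1: cross terms: (19*6 - 3*-14)=156, (3*4 - -2*6)=24, (-2*-14 - 19*4)=-48; twice the area = |132| = 132; area = 66; answer 66
Stage 2: A1 = 66; threaded value p + q = 67; w = 3; total draws C(7,2) = 21; favorable C(4,1)*C(3,1) = 12; P = 4/7; answer 4/7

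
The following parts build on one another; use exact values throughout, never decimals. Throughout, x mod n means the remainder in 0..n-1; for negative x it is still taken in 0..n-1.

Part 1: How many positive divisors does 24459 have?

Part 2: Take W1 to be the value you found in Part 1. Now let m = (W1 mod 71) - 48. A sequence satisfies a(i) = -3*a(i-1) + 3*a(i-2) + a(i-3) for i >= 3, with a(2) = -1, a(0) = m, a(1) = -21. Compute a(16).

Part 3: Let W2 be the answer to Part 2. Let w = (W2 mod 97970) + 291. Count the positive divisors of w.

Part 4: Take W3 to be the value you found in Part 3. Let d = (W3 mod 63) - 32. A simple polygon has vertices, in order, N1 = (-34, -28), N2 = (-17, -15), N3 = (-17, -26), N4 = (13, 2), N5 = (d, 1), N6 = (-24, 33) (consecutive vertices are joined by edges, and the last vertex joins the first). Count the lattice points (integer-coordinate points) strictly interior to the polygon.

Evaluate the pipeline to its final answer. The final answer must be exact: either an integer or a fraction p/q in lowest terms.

Part 1: 24459 = 3 * 31 * 263; number of divisors = (1+1) * (1+1) * (1+1) = 8; answer 8
Part 2: W1 = 8; m = -40; a(3) = -3*(-1) + 3*(-21) + 1*(-40) = -100; iterating: a(3)=-100, a(4)=276, a(5)=-1129, a(6)=4115, a(7)=-15456, a(8)=57584, a(9)=-215005, a(10)=802311, a(11)=-2994364, a(12)=11175020, a(13)=-41705841, a(14)=155648219, a(15)=-580887160, a(16)=2167900296; answer 2167900296
Part 3: W2 = 2167900296; w = 20427; 20427 = 3 * 11 * 619; number of divisors = (1+1) * (1+1) * (1+1) = 8; answer 8
Part 4: W3 = 8; d = -24; cross terms: (-34*-15 - -17*-28)=34, (-17*-26 - -17*-15)=187, (-17*2 - 13*-26)=304, (13*1 - -24*2)=61, (-24*33 - -24*1)=-768, (-24*-28 - -34*33)=1794; twice the area = |1612| = 1612; area = 806; boundary points = 1 + 11 + 2 + 1 + 32 + 1 = 48; strictly interior points = area - boundary/2 + 1 = 783; answer 783

783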